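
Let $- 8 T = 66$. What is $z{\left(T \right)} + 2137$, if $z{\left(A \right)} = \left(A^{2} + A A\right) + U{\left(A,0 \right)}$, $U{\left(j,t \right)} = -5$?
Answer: $\frac{18145}{8} \approx 2268.1$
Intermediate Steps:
$T = - \frac{33}{4}$ ($T = \left(- \frac{1}{8}\right) 66 = - \frac{33}{4} \approx -8.25$)
$z{\left(A \right)} = -5 + 2 A^{2}$ ($z{\left(A \right)} = \left(A^{2} + A A\right) - 5 = \left(A^{2} + A^{2}\right) - 5 = 2 A^{2} - 5 = -5 + 2 A^{2}$)
$z{\left(T \right)} + 2137 = \left(-5 + 2 \left(- \frac{33}{4}\right)^{2}\right) + 2137 = \left(-5 + 2 \cdot \frac{1089}{16}\right) + 2137 = \left(-5 + \frac{1089}{8}\right) + 2137 = \frac{1049}{8} + 2137 = \frac{18145}{8}$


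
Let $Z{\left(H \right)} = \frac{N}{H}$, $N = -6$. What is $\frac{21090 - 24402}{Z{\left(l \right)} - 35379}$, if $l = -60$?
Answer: $\frac{33120}{353789} \approx 0.093615$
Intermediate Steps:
$Z{\left(H \right)} = - \frac{6}{H}$
$\frac{21090 - 24402}{Z{\left(l \right)} - 35379} = \frac{21090 - 24402}{- \frac{6}{-60} - 35379} = - \frac{3312}{\left(-6\right) \left(- \frac{1}{60}\right) - 35379} = - \frac{3312}{\frac{1}{10} - 35379} = - \frac{3312}{- \frac{353789}{10}} = \left(-3312\right) \left(- \frac{10}{353789}\right) = \frac{33120}{353789}$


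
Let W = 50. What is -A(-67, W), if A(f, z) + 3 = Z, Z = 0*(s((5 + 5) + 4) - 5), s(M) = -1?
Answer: 3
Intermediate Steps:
Z = 0 (Z = 0*(-1 - 5) = 0*(-6) = 0)
A(f, z) = -3 (A(f, z) = -3 + 0 = -3)
-A(-67, W) = -1*(-3) = 3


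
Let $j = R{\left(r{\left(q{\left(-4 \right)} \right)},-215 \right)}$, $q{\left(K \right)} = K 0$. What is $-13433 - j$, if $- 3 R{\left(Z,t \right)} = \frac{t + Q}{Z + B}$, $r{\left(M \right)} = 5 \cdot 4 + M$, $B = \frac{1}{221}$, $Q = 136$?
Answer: $- \frac{178179338}{13263} \approx -13434.0$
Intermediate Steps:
$B = \frac{1}{221} \approx 0.0045249$
$q{\left(K \right)} = 0$
$r{\left(M \right)} = 20 + M$
$R{\left(Z,t \right)} = - \frac{136 + t}{3 \left(\frac{1}{221} + Z\right)}$ ($R{\left(Z,t \right)} = - \frac{\left(t + 136\right) \frac{1}{Z + \frac{1}{221}}}{3} = - \frac{\left(136 + t\right) \frac{1}{\frac{1}{221} + Z}}{3} = - \frac{\frac{1}{\frac{1}{221} + Z} \left(136 + t\right)}{3} = - \frac{136 + t}{3 \left(\frac{1}{221} + Z\right)}$)
$j = \frac{17459}{13263}$ ($j = \frac{221 \left(-136 - -215\right)}{3 \left(1 + 221 \left(20 + 0\right)\right)} = \frac{221 \left(-136 + 215\right)}{3 \left(1 + 221 \cdot 20\right)} = \frac{221}{3} \frac{1}{1 + 4420} \cdot 79 = \frac{221}{3} \cdot \frac{1}{4421} \cdot 79 = \frac{17459}{13263} \approx 1.3164$)
$-13433 - j = -13433 - \frac{17459}{13263} = - \frac{178179338}{13263}$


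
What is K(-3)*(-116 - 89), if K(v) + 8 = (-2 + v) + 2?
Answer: 2255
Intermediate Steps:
K(v) = -8 + v (K(v) = -8 + ((-2 + v) + 2) = -8 + v)
K(-3)*(-116 - 89) = (-8 - 3)*(-116 - 89) = -11*(-205) = 2255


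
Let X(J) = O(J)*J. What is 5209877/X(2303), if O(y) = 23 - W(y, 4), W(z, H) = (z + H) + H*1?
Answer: -5209877/5269264 ≈ -0.98873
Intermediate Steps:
W(z, H) = z + 2*H (W(z, H) = (H + z) + H = z + 2*H)
O(y) = 15 - y (O(y) = 23 - (y + 2*4) = 23 - (y + 8) = 23 - (8 + y) = 23 + (-8 - y) = 15 - y)
X(J) = J*(15 - J) (X(J) = (15 - J)*J = J*(15 - J))
5209877/X(2303) = 5209877/((2303*(15 - 1*2303))) = 5209877/((2303*(15 - 2303))) = 5209877/((2303*(-2288))) = 5209877/(-5269264) = 5209877*(-1/5269264) = -5209877/5269264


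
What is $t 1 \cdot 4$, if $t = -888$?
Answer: $-3552$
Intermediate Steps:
$t 1 \cdot 4 = - 888 \cdot 1 \cdot 4 = \left(-888\right) 4 = -3552$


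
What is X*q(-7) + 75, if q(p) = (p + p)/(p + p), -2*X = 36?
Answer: 57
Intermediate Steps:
X = -18 (X = -½*36 = -18)
q(p) = 1 (q(p) = (2*p)/((2*p)) = (2*p)*(1/(2*p)) = 1)
X*q(-7) + 75 = -18*1 + 75 = -18 + 75 = 57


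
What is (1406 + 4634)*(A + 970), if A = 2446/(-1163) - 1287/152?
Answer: 128051130985/22097 ≈ 5.7950e+6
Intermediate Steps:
A = -1868573/176776 (A = 2446*(-1/1163) - 1287*1/152 = -2446/1163 - 1287/152 = -1868573/176776 ≈ -10.570)
(1406 + 4634)*(A + 970) = (1406 + 4634)*(-1868573/176776 + 970) = 6040*(169604147/176776) = 128051130985/22097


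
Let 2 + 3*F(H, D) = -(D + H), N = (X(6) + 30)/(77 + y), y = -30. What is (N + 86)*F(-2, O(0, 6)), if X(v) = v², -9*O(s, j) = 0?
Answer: 0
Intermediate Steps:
O(s, j) = 0 (O(s, j) = -⅑*0 = 0)
N = 66/47 (N = (6² + 30)/(77 - 30) = (36 + 30)/47 = 66*(1/47) = 66/47 ≈ 1.4043)
F(H, D) = -⅔ - D/3 - H/3 (F(H, D) = -⅔ + (-(D + H))/3 = -⅔ + (-D - H)/3 = -⅔ + (-D/3 - H/3) = -⅔ - D/3 - H/3)
(N + 86)*F(-2, O(0, 6)) = (66/47 + 86)*(-⅔ - ⅓*0 - ⅓*(-2)) = 4108*(-⅔ + 0 + ⅔)/47 = (4108/47)*0 = 0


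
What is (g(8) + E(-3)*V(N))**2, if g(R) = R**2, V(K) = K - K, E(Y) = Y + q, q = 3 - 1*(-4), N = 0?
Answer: 4096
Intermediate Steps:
q = 7 (q = 3 + 4 = 7)
E(Y) = 7 + Y (E(Y) = Y + 7 = 7 + Y)
V(K) = 0
(g(8) + E(-3)*V(N))**2 = (8**2 + (7 - 3)*0)**2 = (64 + 4*0)**2 = (64 + 0)**2 = 64**2 = 4096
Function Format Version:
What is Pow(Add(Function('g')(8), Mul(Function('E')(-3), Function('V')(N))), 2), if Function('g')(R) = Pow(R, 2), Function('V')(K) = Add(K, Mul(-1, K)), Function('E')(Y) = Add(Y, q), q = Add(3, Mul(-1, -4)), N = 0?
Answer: 4096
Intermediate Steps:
q = 7 (q = Add(3, 4) = 7)
Function('E')(Y) = Add(7, Y) (Function('E')(Y) = Add(Y, 7) = Add(7, Y))
Function('V')(K) = 0
Pow(Add(Function('g')(8), Mul(Function('E')(-3), Function('V')(N))), 2) = Pow(Add(Pow(8, 2), Mul(Add(7, -3), 0)), 2) = Pow(Add(64, Mul(4, 0)), 2) = Pow(Add(64, 0), 2) = Pow(64, 2) = 4096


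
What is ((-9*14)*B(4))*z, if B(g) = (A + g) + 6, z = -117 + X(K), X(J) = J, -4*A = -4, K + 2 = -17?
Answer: 188496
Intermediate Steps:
K = -19 (K = -2 - 17 = -19)
A = 1 (A = -1/4*(-4) = 1)
z = -136 (z = -117 - 19 = -136)
B(g) = 7 + g (B(g) = (1 + g) + 6 = 7 + g)
((-9*14)*B(4))*z = ((-9*14)*(7 + 4))*(-136) = -126*11*(-136) = -1386*(-136) = 188496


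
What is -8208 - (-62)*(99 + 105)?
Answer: 4440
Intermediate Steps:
-8208 - (-62)*(99 + 105) = -8208 - (-62)*204 = -8208 - 1*(-12648) = -8208 + 12648 = 4440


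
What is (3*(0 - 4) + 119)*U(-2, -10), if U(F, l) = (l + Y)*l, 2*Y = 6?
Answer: 7490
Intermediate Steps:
Y = 3 (Y = (1/2)*6 = 3)
U(F, l) = l*(3 + l) (U(F, l) = (l + 3)*l = (3 + l)*l = l*(3 + l))
(3*(0 - 4) + 119)*U(-2, -10) = (3*(0 - 4) + 119)*(-10*(3 - 10)) = (3*(-4) + 119)*(-10*(-7)) = (-12 + 119)*70 = 107*70 = 7490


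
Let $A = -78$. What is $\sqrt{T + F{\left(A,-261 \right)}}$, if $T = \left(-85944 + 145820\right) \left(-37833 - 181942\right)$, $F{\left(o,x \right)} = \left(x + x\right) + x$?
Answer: $i \sqrt{13159248683} \approx 1.1471 \cdot 10^{5} i$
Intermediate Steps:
$F{\left(o,x \right)} = 3 x$ ($F{\left(o,x \right)} = 2 x + x = 3 x$)
$T = -13159247900$ ($T = 59876 \left(-219775\right) = -13159247900$)
$\sqrt{T + F{\left(A,-261 \right)}} = \sqrt{-13159247900 + 3 \left(-261\right)} = \sqrt{-13159247900 - 783} = \sqrt{-13159248683} = i \sqrt{13159248683}$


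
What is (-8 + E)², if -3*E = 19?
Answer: 1849/9 ≈ 205.44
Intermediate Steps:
E = -19/3 (E = -⅓*19 = -19/3 ≈ -6.3333)
(-8 + E)² = (-8 - 19/3)² = (-43/3)² = 1849/9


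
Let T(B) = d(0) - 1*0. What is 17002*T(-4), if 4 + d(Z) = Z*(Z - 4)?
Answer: -68008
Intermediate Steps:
d(Z) = -4 + Z*(-4 + Z) (d(Z) = -4 + Z*(Z - 4) = -4 + Z*(-4 + Z))
T(B) = -4 (T(B) = (-4 + 0² - 4*0) - 1*0 = (-4 + 0 + 0) + 0 = -4 + 0 = -4)
17002*T(-4) = 17002*(-4) = -68008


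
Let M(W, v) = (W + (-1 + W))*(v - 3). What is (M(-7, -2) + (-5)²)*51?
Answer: 5100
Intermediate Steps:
M(W, v) = (-1 + 2*W)*(-3 + v)
(M(-7, -2) + (-5)²)*51 = ((3 - 1*(-2) - 6*(-7) + 2*(-7)*(-2)) + (-5)²)*51 = ((3 + 2 + 42 + 28) + 25)*51 = (75 + 25)*51 = 100*51 = 5100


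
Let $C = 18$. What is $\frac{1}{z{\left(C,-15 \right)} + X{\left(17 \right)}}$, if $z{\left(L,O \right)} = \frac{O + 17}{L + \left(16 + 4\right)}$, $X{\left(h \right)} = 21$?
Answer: $\frac{19}{400} \approx 0.0475$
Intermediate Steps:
$z{\left(L,O \right)} = \frac{17 + O}{20 + L}$ ($z{\left(L,O \right)} = \frac{17 + O}{L + 20} = \frac{17 + O}{20 + L}$)
$\frac{1}{z{\left(C,-15 \right)} + X{\left(17 \right)}} = \frac{1}{\frac{17 - 15}{20 + 18} + 21} = \frac{1}{\frac{1}{38} \cdot 2 + 21} = \frac{1}{\frac{1}{19} + 21} = \frac{1}{\frac{400}{19}} = \frac{19}{400}$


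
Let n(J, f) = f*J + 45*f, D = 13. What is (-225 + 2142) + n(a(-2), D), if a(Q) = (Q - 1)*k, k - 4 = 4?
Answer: 2190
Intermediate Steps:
k = 8 (k = 4 + 4 = 8)
a(Q) = -8 + 8*Q (a(Q) = (Q - 1)*8 = (-1 + Q)*8 = -8 + 8*Q)
n(J, f) = 45*f + J*f (n(J, f) = J*f + 45*f = 45*f + J*f)
(-225 + 2142) + n(a(-2), D) = (-225 + 2142) + 13*(45 + (-8 + 8*(-2))) = 1917 + 13*(45 + (-8 - 16)) = 1917 + 13*(45 - 24) = 1917 + 13*21 = 1917 + 273 = 2190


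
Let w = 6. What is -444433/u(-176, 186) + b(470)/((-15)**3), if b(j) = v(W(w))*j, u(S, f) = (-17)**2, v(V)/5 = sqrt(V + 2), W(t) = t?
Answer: -444433/289 - 188*sqrt(2)/135 ≈ -1539.8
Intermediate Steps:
v(V) = 5*sqrt(2 + V) (v(V) = 5*sqrt(V + 2) = 5*sqrt(2 + V))
u(S, f) = 289
b(j) = 10*j*sqrt(2) (b(j) = (5*sqrt(2 + 6))*j = (5*sqrt(8))*j = (5*(2*sqrt(2)))*j = (10*sqrt(2))*j = 10*j*sqrt(2))
-444433/u(-176, 186) + b(470)/((-15)**3) = -444433/289 + (10*470*sqrt(2))/((-15)**3) = -444433*1/289 + (4700*sqrt(2))/(-3375) = -444433/289 + (4700*sqrt(2))*(-1/3375) = -444433/289 - 188*sqrt(2)/135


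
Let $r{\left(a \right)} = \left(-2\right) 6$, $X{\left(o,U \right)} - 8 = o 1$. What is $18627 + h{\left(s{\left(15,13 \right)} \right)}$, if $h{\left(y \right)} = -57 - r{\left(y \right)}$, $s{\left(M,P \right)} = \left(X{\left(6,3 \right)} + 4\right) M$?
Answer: $18582$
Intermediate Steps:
$X{\left(o,U \right)} = 8 + o$ ($X{\left(o,U \right)} = 8 + o 1 = 8 + o$)
$r{\left(a \right)} = -12$
$s{\left(M,P \right)} = 18 M$ ($s{\left(M,P \right)} = \left(\left(8 + 6\right) + 4\right) M = \left(14 + 4\right) M = 18 M$)
$h{\left(y \right)} = -45$ ($h{\left(y \right)} = -57 - -12 = -57 + 12 = -45$)
$18627 + h{\left(s{\left(15,13 \right)} \right)} = 18627 - 45 = 18582$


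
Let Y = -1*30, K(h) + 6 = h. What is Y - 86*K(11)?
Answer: -460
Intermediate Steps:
K(h) = -6 + h
Y = -30
Y - 86*K(11) = -30 - 86*(-6 + 11) = -30 - 86*5 = -30 - 430 = -460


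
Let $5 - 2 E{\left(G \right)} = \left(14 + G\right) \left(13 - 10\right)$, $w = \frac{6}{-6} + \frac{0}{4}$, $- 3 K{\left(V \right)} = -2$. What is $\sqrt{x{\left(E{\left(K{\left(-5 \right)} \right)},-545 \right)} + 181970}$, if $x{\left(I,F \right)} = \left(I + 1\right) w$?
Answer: $\frac{\sqrt{727954}}{2} \approx 426.6$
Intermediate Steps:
$K{\left(V \right)} = \frac{2}{3}$ ($K{\left(V \right)} = \left(- \frac{1}{3}\right) \left(-2\right) = \frac{2}{3}$)
$w = -1$ ($w = 6 \left(- \frac{1}{6}\right) + 0 \cdot \frac{1}{4} = -1 + 0 = -1$)
$E{\left(G \right)} = - \frac{37}{2} - \frac{3 G}{2}$ ($E{\left(G \right)} = \frac{5}{2} - \frac{\left(14 + G\right) \left(13 - 10\right)}{2} = \frac{5}{2} - \frac{\left(14 + G\right) 3}{2} = \frac{5}{2} - \frac{42 + 3 G}{2} = \frac{5}{2} - \left(21 + \frac{3 G}{2}\right) = - \frac{37}{2} - \frac{3 G}{2}$)
$x{\left(I,F \right)} = -1 - I$ ($x{\left(I,F \right)} = \left(I + 1\right) \left(-1\right) = \left(1 + I\right) \left(-1\right) = -1 - I$)
$\sqrt{x{\left(E{\left(K{\left(-5 \right)} \right)},-545 \right)} + 181970} = \sqrt{\left(-1 - \left(- \frac{37}{2} - 1\right)\right) + 181970} = \sqrt{\left(-1 - - \frac{39}{2}\right) + 181970} = \sqrt{\left(-1 + \frac{39}{2}\right) + 181970} = \sqrt{\frac{37}{2} + 181970} = \sqrt{\frac{363977}{2}} = \frac{\sqrt{727954}}{2}$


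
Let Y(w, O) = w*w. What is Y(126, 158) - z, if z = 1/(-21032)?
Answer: 333904033/21032 ≈ 15876.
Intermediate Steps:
Y(w, O) = w²
z = -1/21032 ≈ -4.7547e-5
Y(126, 158) - z = 126² - 1*(-1/21032) = 15876 + 1/21032 = 333904033/21032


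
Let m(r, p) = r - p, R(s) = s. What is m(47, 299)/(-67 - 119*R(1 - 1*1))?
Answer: 252/67 ≈ 3.7612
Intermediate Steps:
m(47, 299)/(-67 - 119*R(1 - 1*1)) = (47 - 1*299)/(-67 - 119*(1 - 1*1)) = (47 - 299)/(-67 - 119*(1 - 1)) = -252/(-67 - 119*0) = -252/(-67 + 0) = -252/(-67) = -252*(-1/67) = 252/67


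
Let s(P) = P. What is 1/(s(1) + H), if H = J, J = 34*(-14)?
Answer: -1/475 ≈ -0.0021053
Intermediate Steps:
J = -476
H = -476
1/(s(1) + H) = 1/(1 - 476) = 1/(-475) = -1/475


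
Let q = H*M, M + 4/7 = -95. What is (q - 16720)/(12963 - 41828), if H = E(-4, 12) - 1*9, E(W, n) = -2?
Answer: 109681/202055 ≈ 0.54283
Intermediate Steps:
M = -669/7 (M = -4/7 - 95 = -669/7 ≈ -95.571)
H = -11 (H = -2 - 1*9 = -2 - 9 = -11)
q = 7359/7 (q = -11*(-669/7) = 7359/7 ≈ 1051.3)
(q - 16720)/(12963 - 41828) = (7359/7 - 16720)/(12963 - 41828) = -109681/7/(-28865) = -109681/7*(-1/28865) = 109681/202055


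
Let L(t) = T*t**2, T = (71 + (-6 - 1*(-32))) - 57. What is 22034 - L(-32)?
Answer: -18926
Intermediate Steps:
T = 40 (T = (71 + (-6 + 32)) - 57 = (71 + 26) - 57 = 97 - 57 = 40)
L(t) = 40*t**2
22034 - L(-32) = 22034 - 40*(-32)**2 = 22034 - 40*1024 = 22034 - 1*40960 = 22034 - 40960 = -18926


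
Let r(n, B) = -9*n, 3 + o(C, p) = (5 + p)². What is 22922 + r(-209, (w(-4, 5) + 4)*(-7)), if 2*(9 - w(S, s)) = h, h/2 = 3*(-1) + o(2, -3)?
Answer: 24803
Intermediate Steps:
o(C, p) = -3 + (5 + p)²
h = -4 (h = 2*(3*(-1) + (-3 + (5 - 3)²)) = 2*(-3 + (-3 + 2²)) = 2*(-3 + (-3 + 4)) = 2*(-3 + 1) = 2*(-2) = -4)
w(S, s) = 11 (w(S, s) = 9 - ½*(-4) = 9 + 2 = 11)
22922 + r(-209, (w(-4, 5) + 4)*(-7)) = 22922 - 9*(-209) = 22922 + 1881 = 24803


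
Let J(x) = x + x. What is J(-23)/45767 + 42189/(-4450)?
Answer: -1931068663/203663150 ≈ -9.4817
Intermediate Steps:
J(x) = 2*x
J(-23)/45767 + 42189/(-4450) = (2*(-23))/45767 + 42189/(-4450) = -46*1/45767 + 42189*(-1/4450) = -46/45767 - 42189/4450 = -1931068663/203663150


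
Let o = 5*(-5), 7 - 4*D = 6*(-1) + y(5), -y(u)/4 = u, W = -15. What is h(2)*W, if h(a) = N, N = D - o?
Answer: -1995/4 ≈ -498.75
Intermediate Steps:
y(u) = -4*u
D = 33/4 (D = 7/4 - (6*(-1) - 4*5)/4 = 7/4 - (-6 - 20)/4 = 7/4 - ¼*(-26) = 7/4 + 13/2 = 33/4 ≈ 8.2500)
o = -25
N = 133/4 (N = 33/4 - 1*(-25) = 33/4 + 25 = 133/4 ≈ 33.250)
h(a) = 133/4
h(2)*W = (133/4)*(-15) = -1995/4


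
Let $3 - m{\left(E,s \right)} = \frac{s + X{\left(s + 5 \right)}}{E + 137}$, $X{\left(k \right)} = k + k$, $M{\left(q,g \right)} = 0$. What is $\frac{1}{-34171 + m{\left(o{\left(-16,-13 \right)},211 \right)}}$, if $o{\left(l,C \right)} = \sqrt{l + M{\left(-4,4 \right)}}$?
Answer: $- \frac{641933971}{21936610227865} - \frac{2572 i}{21936610227865} \approx -2.9263 \cdot 10^{-5} - 1.1725 \cdot 10^{-10} i$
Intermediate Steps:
$X{\left(k \right)} = 2 k$
$o{\left(l,C \right)} = \sqrt{l}$ ($o{\left(l,C \right)} = \sqrt{l + 0} = \sqrt{l}$)
$m{\left(E,s \right)} = 3 - \frac{10 + 3 s}{137 + E}$ ($m{\left(E,s \right)} = 3 - \frac{s + 2 \left(s + 5\right)}{E + 137} = 3 - \frac{s + 2 \left(5 + s\right)}{137 + E} = 3 - \frac{s + \left(10 + 2 s\right)}{137 + E} = 3 - \frac{10 + 3 s}{137 + E}$)
$\frac{1}{-34171 + m{\left(o{\left(-16,-13 \right)},211 \right)}} = \frac{1}{-34171 + \frac{401 - 633 + 3 \sqrt{-16}}{137 + \sqrt{-16}}} = \frac{1}{-34171 + \frac{401 - 633 + 3 \cdot 4 i}{137 + 4 i}} = \frac{1}{-34171 + \frac{137 - 4 i}{18785} \left(401 - 633 + 12 i\right)} = \frac{1}{-34171 + \frac{137 - 4 i}{18785} \left(-232 + 12 i\right)} = \frac{1}{-34171 + \frac{\left(-232 + 12 i\right) \left(137 - 4 i\right)}{18785}}$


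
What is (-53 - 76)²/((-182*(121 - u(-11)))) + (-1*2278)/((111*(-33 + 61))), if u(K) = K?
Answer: -1267225/888888 ≈ -1.4256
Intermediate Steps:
(-53 - 76)²/((-182*(121 - u(-11)))) + (-1*2278)/((111*(-33 + 61))) = (-53 - 76)²/((-182*(121 - 1*(-11)))) + (-1*2278)/((111*(-33 + 61))) = (-129)²/((-182*(121 + 11))) - 2278/(111*28) = 16641/((-182*132)) - 2278/3108 = 16641/(-24024) - 2278*1/3108 = 16641*(-1/24024) - 1139/1554 = -5547/8008 - 1139/1554 = -1267225/888888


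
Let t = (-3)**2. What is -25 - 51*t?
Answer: -484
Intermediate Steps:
t = 9
-25 - 51*t = -25 - 51*9 = -25 - 459 = -484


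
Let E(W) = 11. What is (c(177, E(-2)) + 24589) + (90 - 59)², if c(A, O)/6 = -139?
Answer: 24716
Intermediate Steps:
c(A, O) = -834 (c(A, O) = 6*(-139) = -834)
(c(177, E(-2)) + 24589) + (90 - 59)² = (-834 + 24589) + (90 - 59)² = 23755 + 31² = 23755 + 961 = 24716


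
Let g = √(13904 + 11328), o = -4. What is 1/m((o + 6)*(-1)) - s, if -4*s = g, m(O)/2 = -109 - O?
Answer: -1/214 + √1577 ≈ 39.707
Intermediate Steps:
g = 4*√1577 (g = √25232 = 4*√1577 ≈ 158.85)
m(O) = -218 - 2*O (m(O) = 2*(-109 - O) = -218 - 2*O)
s = -√1577 ≈ -39.711
1/m((o + 6)*(-1)) - s = 1/(-218 - 2*(-4 + 6)*(-1)) - (-1)*√1577 = 1/(-218 - 4*(-1)) + √1577 = 1/(-218 - 2*(-2)) + √1577 = 1/(-218 + 4) + √1577 = 1/(-214) + √1577 = -1/214 + √1577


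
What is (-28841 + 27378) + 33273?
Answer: 31810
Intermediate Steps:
(-28841 + 27378) + 33273 = -1463 + 33273 = 31810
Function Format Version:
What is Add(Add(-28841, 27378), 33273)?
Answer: 31810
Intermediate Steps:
Add(Add(-28841, 27378), 33273) = Add(-1463, 33273) = 31810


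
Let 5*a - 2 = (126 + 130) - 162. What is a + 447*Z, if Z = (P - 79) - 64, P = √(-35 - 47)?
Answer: -319509/5 + 447*I*√82 ≈ -63902.0 + 4047.8*I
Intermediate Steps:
P = I*√82 (P = √(-82) = I*√82 ≈ 9.0554*I)
Z = -143 + I*√82 (Z = (I*√82 - 79) - 64 = (-79 + I*√82) - 64 = -143 + I*√82 ≈ -143.0 + 9.0554*I)
a = 96/5 (a = ⅖ + ((126 + 130) - 162)/5 = ⅖ + (256 - 162)/5 = ⅖ + (⅕)*94 = ⅖ + 94/5 = 96/5 ≈ 19.200)
a + 447*Z = 96/5 + 447*(-143 + I*√82) = 96/5 + (-63921 + 447*I*√82) = -319509/5 + 447*I*√82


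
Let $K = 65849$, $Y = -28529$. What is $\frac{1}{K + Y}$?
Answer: $\frac{1}{37320} \approx 2.6795 \cdot 10^{-5}$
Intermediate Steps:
$\frac{1}{K + Y} = \frac{1}{65849 - 28529} = \frac{1}{37320}$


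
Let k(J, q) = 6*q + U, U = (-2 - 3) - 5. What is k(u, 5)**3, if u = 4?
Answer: 8000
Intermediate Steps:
U = -10 (U = -5 - 5 = -10)
k(J, q) = -10 + 6*q (k(J, q) = 6*q - 10 = -10 + 6*q)
k(u, 5)**3 = (-10 + 6*5)**3 = (-10 + 30)**3 = 20**3 = 8000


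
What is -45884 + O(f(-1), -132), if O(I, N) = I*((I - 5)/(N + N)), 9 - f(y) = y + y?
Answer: -183537/4 ≈ -45884.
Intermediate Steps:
f(y) = 9 - 2*y (f(y) = 9 - (y + y) = 9 - 2*y)
O(I, N) = I*(-5 + I)/(2*N) (O(I, N) = I*((-5 + I)/((2*N))) = I*((-5 + I)*(1/(2*N))) = I*((-5 + I)/(2*N)) = I*(-5 + I)/(2*N))
-45884 + O(f(-1), -132) = -45884 + (½)*(9 - 2*(-1))*(-5 + (9 - 2*(-1)))/(-132) = -45884 + (½)*(9 + 2)*(-1/132)*(-5 + (9 + 2)) = -45884 + (½)*11*(-1/132)*(-5 + 11) = -45884 + (½)*11*(-1/132)*6 = -45884 - ¼ = -183537/4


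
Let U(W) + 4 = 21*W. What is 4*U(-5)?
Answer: -436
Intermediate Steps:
U(W) = -4 + 21*W
4*U(-5) = 4*(-4 + 21*(-5)) = 4*(-4 - 105) = 4*(-109) = -436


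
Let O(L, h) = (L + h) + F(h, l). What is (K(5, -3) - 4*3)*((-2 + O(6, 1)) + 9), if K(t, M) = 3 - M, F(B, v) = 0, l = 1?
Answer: -84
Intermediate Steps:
O(L, h) = L + h (O(L, h) = (L + h) + 0 = L + h)
(K(5, -3) - 4*3)*((-2 + O(6, 1)) + 9) = ((3 - 1*(-3)) - 4*3)*((-2 + (6 + 1)) + 9) = ((3 + 3) - 12)*((-2 + 7) + 9) = (6 - 12)*(5 + 9) = -6*14 = -84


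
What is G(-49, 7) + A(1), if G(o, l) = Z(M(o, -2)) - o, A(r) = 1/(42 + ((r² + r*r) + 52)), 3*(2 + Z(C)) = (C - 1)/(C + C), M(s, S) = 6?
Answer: 13579/288 ≈ 47.149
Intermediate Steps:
Z(C) = -2 + (-1 + C)/(6*C) (Z(C) = -2 + ((C - 1)/(C + C))/3 = -2 + ((-1 + C)/((2*C)))/3 = -2 + ((-1 + C)*(1/(2*C)))/3 = -2 + ((-1 + C)/(2*C))/3 = -2 + (-1 + C)/(6*C))
A(r) = 1/(94 + 2*r²) (A(r) = 1/(42 + ((r² + r²) + 52)) = 1/(42 + (2*r² + 52)) = 1/(42 + (52 + 2*r²)) = 1/(94 + 2*r²))
G(o, l) = -67/36 - o (G(o, l) = (⅙)*(-1 - 11*6)/6 - o = (⅙)*(⅙)*(-1 - 66) - o = (⅙)*(⅙)*(-67) - o = -67/36 - o)
G(-49, 7) + A(1) = (-67/36 - 1*(-49)) + 1/(2*(47 + 1²)) = (-67/36 + 49) + 1/(2*(47 + 1)) = 1697/36 + (½)/48 = 1697/36 + (½)*(1/48) = 1697/36 + 1/96 = 13579/288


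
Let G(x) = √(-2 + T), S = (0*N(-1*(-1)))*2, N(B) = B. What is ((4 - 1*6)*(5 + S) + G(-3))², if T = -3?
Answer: (10 - I*√5)² ≈ 95.0 - 44.721*I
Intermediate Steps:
S = 0 (S = (0*(-1*(-1)))*2 = (0*1)*2 = 0*2 = 0)
G(x) = I*√5 (G(x) = √(-2 - 3) = √(-5) = I*√5)
((4 - 1*6)*(5 + S) + G(-3))² = ((4 - 1*6)*(5 + 0) + I*√5)² = ((4 - 6)*5 + I*√5)² = (-2*5 + I*√5)² = (-10 + I*√5)²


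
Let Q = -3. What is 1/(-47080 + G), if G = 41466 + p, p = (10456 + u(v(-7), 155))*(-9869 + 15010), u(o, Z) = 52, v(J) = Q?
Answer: 1/54016014 ≈ 1.8513e-8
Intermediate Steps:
v(J) = -3
p = 54021628 (p = (10456 + 52)*(-9869 + 15010) = 10508*5141 = 54021628)
G = 54063094 (G = 41466 + 54021628 = 54063094)
1/(-47080 + G) = 1/(-47080 + 54063094) = 1/54016014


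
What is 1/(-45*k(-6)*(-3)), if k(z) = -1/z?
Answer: 2/45 ≈ 0.044444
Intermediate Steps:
1/(-45*k(-6)*(-3)) = 1/(-(-45)/(-6)*(-3)) = 1/(-(-45)*(-1)/6*(-3)) = 1/(-45*⅙*(-3)) = 1/(-15/2*(-3)) = 1/(45/2) = 2/45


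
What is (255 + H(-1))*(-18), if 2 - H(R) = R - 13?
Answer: -4878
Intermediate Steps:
H(R) = 15 - R (H(R) = 2 - (R - 13) = 2 - (-13 + R) = 2 + (13 - R) = 15 - R)
(255 + H(-1))*(-18) = (255 + (15 - 1*(-1)))*(-18) = (255 + (15 + 1))*(-18) = (255 + 16)*(-18) = 271*(-18) = -4878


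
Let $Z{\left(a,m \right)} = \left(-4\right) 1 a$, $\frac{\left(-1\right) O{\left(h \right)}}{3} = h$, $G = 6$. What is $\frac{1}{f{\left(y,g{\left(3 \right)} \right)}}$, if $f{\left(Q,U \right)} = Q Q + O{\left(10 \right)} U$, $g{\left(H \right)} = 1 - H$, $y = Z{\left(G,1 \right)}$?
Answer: $\frac{1}{636} \approx 0.0015723$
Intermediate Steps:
$O{\left(h \right)} = - 3 h$
$Z{\left(a,m \right)} = - 4 a$
$y = -24$ ($y = \left(-4\right) 6 = -24$)
$f{\left(Q,U \right)} = Q^{2} - 30 U$ ($f{\left(Q,U \right)} = Q Q + \left(-3\right) 10 U = Q^{2} - 30 U$)
$\frac{1}{f{\left(y,g{\left(3 \right)} \right)}} = \frac{1}{\left(-24\right)^{2} - 30 \left(1 - 3\right)} = \frac{1}{576 - 30 \left(1 - 3\right)} = \frac{1}{576 - -60} = \frac{1}{576 + 60} = \frac{1}{636}$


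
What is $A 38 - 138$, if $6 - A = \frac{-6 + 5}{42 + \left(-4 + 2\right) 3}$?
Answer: $\frac{1639}{18} \approx 91.056$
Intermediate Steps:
$A = \frac{217}{36}$ ($A = 6 - \frac{-6 + 5}{42 + \left(-4 + 2\right) 3} = 6 - - \frac{1}{42 - 6} = 6 - - \frac{1}{36} = 6 + \frac{1}{36} = \frac{217}{36} \approx 6.0278$)
$A 38 - 138 = \frac{217}{36} \cdot 38 - 138 = \frac{4123}{18} - 138 = \frac{1639}{18}$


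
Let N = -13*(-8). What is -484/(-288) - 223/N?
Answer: -217/468 ≈ -0.46368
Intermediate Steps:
N = 104
-484/(-288) - 223/N = -484/(-288) - 223/104 = -484*(-1/288) - 223*1/104 = 121/72 - 223/104 = -217/468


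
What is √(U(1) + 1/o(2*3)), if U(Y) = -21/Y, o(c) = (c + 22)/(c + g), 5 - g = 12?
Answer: I*√4123/14 ≈ 4.5865*I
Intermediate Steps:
g = -7 (g = 5 - 1*12 = 5 - 12 = -7)
o(c) = (22 + c)/(-7 + c) (o(c) = (c + 22)/(c - 7) = (22 + c)/(-7 + c))
√(U(1) + 1/o(2*3)) = √(-21/1 + 1/((22 + 2*3)/(-7 + 2*3))) = √(-21*1 + 1/((22 + 6)/(-7 + 6))) = √(-21 + 1/(28/(-1))) = √(-21 + 1/(-1*28)) = √(-21 + 1/(-28)) = √(-21 - 1/28) = √(-589/28) = I*√4123/14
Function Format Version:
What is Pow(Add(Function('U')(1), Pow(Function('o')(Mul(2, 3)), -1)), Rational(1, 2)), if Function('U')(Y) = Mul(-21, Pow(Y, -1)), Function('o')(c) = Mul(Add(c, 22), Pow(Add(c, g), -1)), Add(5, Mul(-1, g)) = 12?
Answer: Mul(Rational(1, 14), I, Pow(4123, Rational(1, 2))) ≈ Mul(4.5865, I)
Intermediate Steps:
g = -7 (g = Add(5, Mul(-1, 12)) = Add(5, -12) = -7)
Function('o')(c) = Mul(Pow(Add(-7, c), -1), Add(22, c)) (Function('o')(c) = Mul(Add(c, 22), Pow(Add(c, -7), -1)) = Mul(Add(22, c), Pow(Add(-7, c), -1)) = Mul(Pow(Add(-7, c), -1), Add(22, c)))
Pow(Add(Function('U')(1), Pow(Function('o')(Mul(2, 3)), -1)), Rational(1, 2)) = Pow(Add(Mul(-21, Pow(1, -1)), Pow(Mul(Pow(Add(-7, Mul(2, 3)), -1), Add(22, Mul(2, 3))), -1)), Rational(1, 2)) = Pow(Add(Mul(-21, 1), Pow(Mul(Pow(Add(-7, 6), -1), Add(22, 6)), -1)), Rational(1, 2)) = Pow(Add(-21, Pow(Mul(Pow(-1, -1), 28), -1)), Rational(1, 2)) = Pow(Add(-21, Pow(Mul(-1, 28), -1)), Rational(1, 2)) = Pow(Add(-21, Pow(-28, -1)), Rational(1, 2)) = Pow(Add(-21, Rational(-1, 28)), Rational(1, 2)) = Pow(Rational(-589, 28), Rational(1, 2)) = Mul(Rational(1, 14), I, Pow(4123, Rational(1, 2)))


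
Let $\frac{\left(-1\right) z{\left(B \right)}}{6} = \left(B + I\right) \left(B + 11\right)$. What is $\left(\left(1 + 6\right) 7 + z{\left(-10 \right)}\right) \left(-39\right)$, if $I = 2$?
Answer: $-3783$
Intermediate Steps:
$z{\left(B \right)} = - 6 \left(2 + B\right) \left(11 + B\right)$ ($z{\left(B \right)} = - 6 \left(B + 2\right) \left(B + 11\right) = - 6 \left(2 + B\right) \left(11 + B\right)$)
$\left(\left(1 + 6\right) 7 + z{\left(-10 \right)}\right) \left(-39\right) = \left(\left(1 + 6\right) 7 - \left(-648 + 600\right)\right) \left(-39\right) = \left(7 \cdot 7 - -48\right) \left(-39\right) = \left(49 - -48\right) \left(-39\right) = \left(49 + 48\right) \left(-39\right) = 97 \left(-39\right) = -3783$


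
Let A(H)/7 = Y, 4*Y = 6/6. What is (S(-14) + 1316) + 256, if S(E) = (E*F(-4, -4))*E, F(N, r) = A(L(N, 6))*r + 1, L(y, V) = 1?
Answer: 396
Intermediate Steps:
Y = 1/4 (Y = (6/6)/4 = (6*(1/6))/4 = (1/4)*1 = 1/4 ≈ 0.25000)
A(H) = 7/4 (A(H) = 7*(1/4) = 7/4)
F(N, r) = 1 + 7*r/4 (F(N, r) = 7*r/4 + 1 = 1 + 7*r/4)
S(E) = -6*E**2 (S(E) = (E*(1 + (7/4)*(-4)))*E = (E*(1 - 7))*E = (E*(-6))*E = (-6*E)*E = -6*E**2)
(S(-14) + 1316) + 256 = (-6*(-14)**2 + 1316) + 256 = (-6*196 + 1316) + 256 = (-1176 + 1316) + 256 = 140 + 256 = 396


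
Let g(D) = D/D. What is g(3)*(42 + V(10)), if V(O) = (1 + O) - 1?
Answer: 52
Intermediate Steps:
g(D) = 1
V(O) = O
g(3)*(42 + V(10)) = 1*(42 + 10) = 1*52 = 52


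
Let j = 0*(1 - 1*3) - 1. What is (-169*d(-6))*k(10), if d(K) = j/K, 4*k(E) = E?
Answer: -845/12 ≈ -70.417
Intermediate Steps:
k(E) = E/4
j = -1 (j = 0*(1 - 3) - 1 = 0*(-2) - 1 = 0 - 1 = -1)
d(K) = -1/K
(-169*d(-6))*k(10) = (-(-169)/(-6))*((¼)*10) = -(-169)*(-1)/6*(5/2) = -169*⅙*(5/2) = -169/6*5/2 = -845/12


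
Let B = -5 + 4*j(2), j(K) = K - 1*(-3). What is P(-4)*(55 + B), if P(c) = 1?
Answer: 70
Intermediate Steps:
j(K) = 3 + K (j(K) = K + 3 = 3 + K)
B = 15 (B = -5 + 4*(3 + 2) = -5 + 4*5 = -5 + 20 = 15)
P(-4)*(55 + B) = 1*(55 + 15) = 1*70 = 70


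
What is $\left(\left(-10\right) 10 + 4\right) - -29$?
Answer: $-67$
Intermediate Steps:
$\left(\left(-10\right) 10 + 4\right) - -29 = \left(-100 + 4\right) + 29 = -96 + 29 = -67$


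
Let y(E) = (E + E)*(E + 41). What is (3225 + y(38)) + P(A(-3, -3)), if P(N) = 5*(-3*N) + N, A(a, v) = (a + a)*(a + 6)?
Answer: 9481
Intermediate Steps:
A(a, v) = 2*a*(6 + a) (A(a, v) = (2*a)*(6 + a) = 2*a*(6 + a))
P(N) = -14*N (P(N) = -15*N + N = -14*N)
y(E) = 2*E*(41 + E) (y(E) = (2*E)*(41 + E) = 2*E*(41 + E))
(3225 + y(38)) + P(A(-3, -3)) = (3225 + 2*38*(41 + 38)) - 28*(-3)*(6 - 3) = (3225 + 2*38*79) - 28*(-3)*3 = (3225 + 6004) - 14*(-18) = 9229 + 252 = 9481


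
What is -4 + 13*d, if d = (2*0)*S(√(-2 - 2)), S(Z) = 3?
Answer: -4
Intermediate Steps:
d = 0 (d = (2*0)*3 = 0*3 = 0)
-4 + 13*d = -4 + 13*0 = -4 + 0 = -4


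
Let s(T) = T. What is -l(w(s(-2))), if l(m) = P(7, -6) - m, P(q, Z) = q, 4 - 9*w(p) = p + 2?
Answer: -59/9 ≈ -6.5556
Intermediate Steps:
w(p) = 2/9 - p/9 (w(p) = 4/9 - (p + 2)/9 = 4/9 - (2 + p)/9 = 4/9 + (-2/9 - p/9) = 2/9 - p/9)
l(m) = 7 - m
-l(w(s(-2))) = -(7 - (2/9 - 1/9*(-2))) = -(7 - (2/9 + 2/9)) = -(7 - 1*4/9) = -(7 - 4/9) = -1*59/9 = -59/9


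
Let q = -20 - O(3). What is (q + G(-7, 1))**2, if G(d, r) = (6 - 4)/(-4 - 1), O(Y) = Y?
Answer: 13689/25 ≈ 547.56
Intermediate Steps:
G(d, r) = -2/5 (G(d, r) = 2/(-5) = 2*(-1/5) = -2/5)
q = -23 (q = -20 - 1*3 = -20 - 3 = -23)
(q + G(-7, 1))**2 = (-23 - 2/5)**2 = (-117/5)**2 = 13689/25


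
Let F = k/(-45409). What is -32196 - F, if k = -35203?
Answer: -208860481/6487 ≈ -32197.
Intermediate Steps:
F = 5029/6487 (F = -35203/(-45409) = -35203*(-1/45409) = 5029/6487 ≈ 0.77524)
-32196 - F = -32196 - 1*5029/6487 = -32196 - 5029/6487 = -208860481/6487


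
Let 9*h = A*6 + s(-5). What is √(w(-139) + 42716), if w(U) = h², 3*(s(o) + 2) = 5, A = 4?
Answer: √31145005/27 ≈ 206.70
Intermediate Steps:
s(o) = -⅓ (s(o) = -2 + (⅓)*5 = -2 + 5/3 = -⅓)
h = 71/27 (h = (4*6 - ⅓)/9 = (24 - ⅓)/9 = (⅑)*(71/3) = 71/27 ≈ 2.6296)
w(U) = 5041/729 (w(U) = (71/27)² = 5041/729)
√(w(-139) + 42716) = √(5041/729 + 42716) = √(31145005/729) = √31145005/27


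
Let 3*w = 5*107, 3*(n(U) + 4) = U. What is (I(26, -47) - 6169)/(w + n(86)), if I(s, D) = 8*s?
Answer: -5961/203 ≈ -29.365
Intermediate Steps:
n(U) = -4 + U/3
w = 535/3 (w = (5*107)/3 = (⅓)*535 = 535/3 ≈ 178.33)
(I(26, -47) - 6169)/(w + n(86)) = (8*26 - 6169)/(535/3 + (-4 + (⅓)*86)) = (208 - 6169)/(535/3 + (-4 + 86/3)) = -5961/(535/3 + 74/3) = -5961/203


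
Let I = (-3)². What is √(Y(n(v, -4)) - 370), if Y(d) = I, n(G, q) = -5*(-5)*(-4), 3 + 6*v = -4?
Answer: 19*I ≈ 19.0*I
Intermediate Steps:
v = -7/6 (v = -½ + (⅙)*(-4) = -½ - ⅔ = -7/6 ≈ -1.1667)
I = 9
n(G, q) = -100 (n(G, q) = 25*(-4) = -100)
Y(d) = 9
√(Y(n(v, -4)) - 370) = √(9 - 370) = √(-361) = 19*I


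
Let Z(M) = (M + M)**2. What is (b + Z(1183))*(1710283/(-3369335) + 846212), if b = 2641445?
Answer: 23491932938763636537/3369335 ≈ 6.9723e+12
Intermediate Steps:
Z(M) = 4*M**2 (Z(M) = (2*M)**2 = 4*M**2)
(b + Z(1183))*(1710283/(-3369335) + 846212) = (2641445 + 4*1183**2)*(1710283/(-3369335) + 846212) = (2641445 + 4*1399489)*(1710283*(-1/3369335) + 846212) = (2641445 + 5597956)*(-1710283/3369335 + 846212) = 8239401*(2851169998737/3369335) = 23491932938763636537/3369335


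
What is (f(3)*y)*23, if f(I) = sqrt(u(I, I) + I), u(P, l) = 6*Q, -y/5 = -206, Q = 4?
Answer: 71070*sqrt(3) ≈ 1.2310e+5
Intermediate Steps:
y = 1030 (y = -5*(-206) = 1030)
u(P, l) = 24 (u(P, l) = 6*4 = 24)
f(I) = sqrt(24 + I)
(f(3)*y)*23 = (sqrt(24 + 3)*1030)*23 = (sqrt(27)*1030)*23 = ((3*sqrt(3))*1030)*23 = (3090*sqrt(3))*23 = 71070*sqrt(3)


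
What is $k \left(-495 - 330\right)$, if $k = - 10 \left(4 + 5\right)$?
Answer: $74250$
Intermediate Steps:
$k = -90$ ($k = \left(-10\right) 9 = -90$)
$k \left(-495 - 330\right) = - 90 \left(-495 - 330\right) = \left(-90\right) \left(-825\right) = 74250$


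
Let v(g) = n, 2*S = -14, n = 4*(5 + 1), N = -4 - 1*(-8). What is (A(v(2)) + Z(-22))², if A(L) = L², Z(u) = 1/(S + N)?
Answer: 2982529/9 ≈ 3.3139e+5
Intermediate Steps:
N = 4 (N = -4 + 8 = 4)
n = 24 (n = 4*6 = 24)
S = -7 (S = (½)*(-14) = -7)
v(g) = 24
Z(u) = -⅓ (Z(u) = 1/(-7 + 4) = 1/(-3) = -⅓)
(A(v(2)) + Z(-22))² = (24² - ⅓)² = (576 - ⅓)² = (1727/3)² = 2982529/9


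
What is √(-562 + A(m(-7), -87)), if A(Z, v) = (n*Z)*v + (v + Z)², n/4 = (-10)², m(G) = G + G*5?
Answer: √1477679 ≈ 1215.6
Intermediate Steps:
m(G) = 6*G (m(G) = G + 5*G = 6*G)
n = 400 (n = 4*(-10)² = 4*100 = 400)
A(Z, v) = (Z + v)² + 400*Z*v (A(Z, v) = (400*Z)*v + (v + Z)² = 400*Z*v + (Z + v)² = (Z + v)² + 400*Z*v)
√(-562 + A(m(-7), -87)) = √(-562 + ((6*(-7) - 87)² + 400*(6*(-7))*(-87))) = √(-562 + ((-42 - 87)² + 400*(-42)*(-87))) = √(-562 + ((-129)² + 1461600)) = √(-562 + (16641 + 1461600)) = √(-562 + 1478241) = √1477679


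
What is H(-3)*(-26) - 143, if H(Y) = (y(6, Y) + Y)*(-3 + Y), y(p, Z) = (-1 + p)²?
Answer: 3289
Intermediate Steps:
H(Y) = (-3 + Y)*(25 + Y) (H(Y) = ((-1 + 6)² + Y)*(-3 + Y) = (5² + Y)*(-3 + Y) = (25 + Y)*(-3 + Y) = (-3 + Y)*(25 + Y))
H(-3)*(-26) - 143 = (-75 + (-3)² + 22*(-3))*(-26) - 143 = (-75 + 9 - 66)*(-26) - 143 = -132*(-26) - 143 = 3432 - 143 = 3289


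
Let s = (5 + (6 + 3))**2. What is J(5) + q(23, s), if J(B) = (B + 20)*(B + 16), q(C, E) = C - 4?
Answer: 544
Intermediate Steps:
s = 196 (s = (5 + 9)**2 = 14**2 = 196)
q(C, E) = -4 + C
J(B) = (16 + B)*(20 + B) (J(B) = (20 + B)*(16 + B) = (16 + B)*(20 + B))
J(5) + q(23, s) = (320 + 5**2 + 36*5) + (-4 + 23) = (320 + 25 + 180) + 19 = 525 + 19 = 544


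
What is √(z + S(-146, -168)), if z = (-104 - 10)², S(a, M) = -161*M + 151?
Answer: √40195 ≈ 200.49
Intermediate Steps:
S(a, M) = 151 - 161*M
z = 12996 (z = (-114)² = 12996)
√(z + S(-146, -168)) = √(12996 + (151 - 161*(-168))) = √(12996 + (151 + 27048)) = √(12996 + 27199) = √40195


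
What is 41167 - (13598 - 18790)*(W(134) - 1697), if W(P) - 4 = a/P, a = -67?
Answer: -8751485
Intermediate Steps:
W(P) = 4 - 67/P
41167 - (13598 - 18790)*(W(134) - 1697) = 41167 - (13598 - 18790)*((4 - 67/134) - 1697) = 41167 - (-5192)*((4 - 67*1/134) - 1697) = 41167 - (-5192)*((4 - ½) - 1697) = 41167 - (-5192)*(7/2 - 1697) = 41167 - (-5192)*(-3387)/2 = 41167 - 1*8792652 = 41167 - 8792652 = -8751485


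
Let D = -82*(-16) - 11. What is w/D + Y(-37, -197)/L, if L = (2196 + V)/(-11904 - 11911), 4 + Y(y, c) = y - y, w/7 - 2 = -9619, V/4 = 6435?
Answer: -439172581/9086184 ≈ -48.334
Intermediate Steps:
V = 25740 (V = 4*6435 = 25740)
w = -67319 (w = 14 + 7*(-9619) = 14 - 67333 = -67319)
Y(y, c) = -4 (Y(y, c) = -4 + (y - y) = -4 + 0 = -4)
L = -27936/23815 (L = (2196 + 25740)/(-11904 - 11911) = 27936/(-23815) = 27936*(-1/23815) = -27936/23815 ≈ -1.1730)
D = 1301 (D = 1312 - 11 = 1301)
w/D + Y(-37, -197)/L = -67319/1301 - 4/(-27936/23815) = -67319*1/1301 - 4*(-23815/27936) = -67319/1301 + 23815/6984 = -439172581/9086184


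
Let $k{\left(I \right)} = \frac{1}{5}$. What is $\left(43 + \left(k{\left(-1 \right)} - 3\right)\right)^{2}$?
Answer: $\frac{40401}{25} \approx 1616.0$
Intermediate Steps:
$k{\left(I \right)} = \frac{1}{5}$
$\left(43 + \left(k{\left(-1 \right)} - 3\right)\right)^{2} = \left(43 + \left(\frac{1}{5} - 3\right)\right)^{2} = \left(43 - \frac{14}{5}\right)^{2} = \left(\frac{201}{5}\right)^{2} = \frac{40401}{25}$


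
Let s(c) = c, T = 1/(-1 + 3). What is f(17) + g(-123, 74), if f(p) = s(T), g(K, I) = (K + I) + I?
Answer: 51/2 ≈ 25.500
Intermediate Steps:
g(K, I) = K + 2*I (g(K, I) = (I + K) + I = K + 2*I)
T = 1/2 ≈ 0.50000
f(p) = 1/2
f(17) + g(-123, 74) = 1/2 + (-123 + 2*74) = 1/2 + (-123 + 148) = 1/2 + 25 = 51/2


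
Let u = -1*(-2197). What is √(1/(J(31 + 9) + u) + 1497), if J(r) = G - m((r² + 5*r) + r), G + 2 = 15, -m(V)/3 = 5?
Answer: 31*√308474/445 ≈ 38.691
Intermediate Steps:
m(V) = -15 (m(V) = -3*5 = -15)
G = 13 (G = -2 + 15 = 13)
J(r) = 28 (J(r) = 13 - 1*(-15) = 13 + 15 = 28)
u = 2197
√(1/(J(31 + 9) + u) + 1497) = √(1/(28 + 2197) + 1497) = √(1/2225 + 1497) = √(3330826/2225) = 31*√308474/445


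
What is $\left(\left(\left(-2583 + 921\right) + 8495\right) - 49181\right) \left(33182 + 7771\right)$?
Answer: $-1734277644$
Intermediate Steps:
$\left(\left(\left(-2583 + 921\right) + 8495\right) - 49181\right) \left(33182 + 7771\right) = \left(\left(-1662 + 8495\right) - 49181\right) 40953 = \left(6833 - 49181\right) 40953 = \left(-42348\right) 40953 = -1734277644$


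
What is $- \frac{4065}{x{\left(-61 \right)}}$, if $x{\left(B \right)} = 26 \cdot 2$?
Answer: $- \frac{4065}{52} \approx -78.173$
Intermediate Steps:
$x{\left(B \right)} = 52$
$- \frac{4065}{x{\left(-61 \right)}} = - \frac{4065}{52}$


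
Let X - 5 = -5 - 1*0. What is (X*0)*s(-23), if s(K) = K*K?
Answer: 0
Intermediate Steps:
s(K) = K²
X = 0 (X = 5 + (-5 - 1*0) = 5 + (-5 + 0) = 5 - 5 = 0)
(X*0)*s(-23) = (0*0)*(-23)² = 0*529 = 0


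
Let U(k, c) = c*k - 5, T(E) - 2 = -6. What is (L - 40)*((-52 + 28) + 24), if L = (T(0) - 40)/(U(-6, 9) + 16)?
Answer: 0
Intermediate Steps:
T(E) = -4 (T(E) = 2 - 6 = -4)
U(k, c) = -5 + c*k
L = 44/43 (L = (-4 - 40)/((-5 + 9*(-6)) + 16) = -44/((-5 - 54) + 16) = -44/(-59 + 16) = -44/(-43) = -44*(-1/43) = 44/43 ≈ 1.0233)
(L - 40)*((-52 + 28) + 24) = (44/43 - 40)*((-52 + 28) + 24) = -1676*(-24 + 24)/43 = -1676/43*0 = 0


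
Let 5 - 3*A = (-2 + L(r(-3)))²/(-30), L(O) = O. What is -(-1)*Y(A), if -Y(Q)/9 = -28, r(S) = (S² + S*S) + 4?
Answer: 252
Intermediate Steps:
r(S) = 4 + 2*S² (r(S) = (S² + S²) + 4 = 2*S² + 4 = 4 + 2*S²)
A = 55/9 (A = 5/3 - (-2 + (4 + 2*(-3)²))²/(3*(-30)) = 5/3 - (-2 + (4 + 2*9))²*(-1)/(3*30) = 5/3 - (-2 + (4 + 18))²*(-1)/(3*30) = 5/3 - (-2 + 22)²*(-1)/(3*30) = 5/3 - 20²*(-1)/(3*30) = 5/3 - 400*(-1)/(3*30) = 5/3 - ⅓*(-40/3) = 5/3 + 40/9 = 55/9 ≈ 6.1111)
Y(Q) = 252 (Y(Q) = -9*(-28) = 252)
-(-1)*Y(A) = -(-1)*252 = -1*(-252) = 252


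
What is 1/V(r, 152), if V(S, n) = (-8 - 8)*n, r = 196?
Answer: -1/2432 ≈ -0.00041118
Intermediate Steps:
V(S, n) = -16*n
1/V(r, 152) = 1/(-16*152) = 1/(-2432) = -1/2432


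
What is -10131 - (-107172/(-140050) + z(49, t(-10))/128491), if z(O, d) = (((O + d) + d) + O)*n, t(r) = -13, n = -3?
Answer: -91161376221351/8997582275 ≈ -10132.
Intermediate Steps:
z(O, d) = -6*O - 6*d (z(O, d) = (((O + d) + d) + O)*(-3) = ((O + 2*d) + O)*(-3) = (2*O + 2*d)*(-3) = -6*O - 6*d)
-10131 - (-107172/(-140050) + z(49, t(-10))/128491) = -10131 - (-107172/(-140050) + (-6*49 - 6*(-13))/128491) = -10131 - (-107172*(-1/140050) + (-294 + 78)*(1/128491)) = -10131 - (53586/70025 - 216*1/128491) = -10131 - (53586/70025 - 216/128491) = -10131 - 1*6870193326/8997582275 = -10131 - 6870193326/8997582275 = -91161376221351/8997582275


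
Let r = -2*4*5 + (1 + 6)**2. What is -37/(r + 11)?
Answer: -37/20 ≈ -1.8500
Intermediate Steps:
r = 9 (r = -8*5 + 7**2 = -40 + 49 = 9)
-37/(r + 11) = -37/(9 + 11) = -37/20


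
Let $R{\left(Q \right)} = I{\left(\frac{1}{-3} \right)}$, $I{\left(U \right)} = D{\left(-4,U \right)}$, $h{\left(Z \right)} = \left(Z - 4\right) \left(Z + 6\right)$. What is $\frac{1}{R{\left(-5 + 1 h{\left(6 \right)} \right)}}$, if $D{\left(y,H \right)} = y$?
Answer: $- \frac{1}{4} \approx -0.25$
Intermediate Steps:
$h{\left(Z \right)} = \left(-4 + Z\right) \left(6 + Z\right)$
$I{\left(U \right)} = -4$
$R{\left(Q \right)} = -4$
$\frac{1}{R{\left(-5 + 1 h{\left(6 \right)} \right)}} = \frac{1}{-4} = - \frac{1}{4}$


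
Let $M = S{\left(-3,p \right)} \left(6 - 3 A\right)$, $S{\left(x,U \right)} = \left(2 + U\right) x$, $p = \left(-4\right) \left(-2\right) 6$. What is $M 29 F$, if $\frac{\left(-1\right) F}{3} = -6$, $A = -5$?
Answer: $-1644300$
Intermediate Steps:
$F = 18$ ($F = \left(-3\right) \left(-6\right) = 18$)
$p = 48$ ($p = 8 \cdot 6 = 48$)
$S{\left(x,U \right)} = x \left(2 + U\right)$
$M = -3150$ ($M = - 3 \left(2 + 48\right) \left(6 - -15\right) = \left(-3\right) 50 \left(6 + 15\right) = \left(-150\right) 21 = -3150$)
$M 29 F = \left(-3150\right) 29 \cdot 18 = \left(-91350\right) 18 = -1644300$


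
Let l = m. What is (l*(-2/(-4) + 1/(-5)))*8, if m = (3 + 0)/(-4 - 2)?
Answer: -6/5 ≈ -1.2000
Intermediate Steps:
m = -½ (m = 3/(-6) = 3*(-⅙) = -½ ≈ -0.50000)
l = -½ ≈ -0.50000
(l*(-2/(-4) + 1/(-5)))*8 = -(-2/(-4) + 1/(-5))/2*8 = -(-2*(-¼) + 1*(-⅕))/2*8 = -(½ - ⅕)/2*8 = -½*3/10*8 = -3/20*8 = -6/5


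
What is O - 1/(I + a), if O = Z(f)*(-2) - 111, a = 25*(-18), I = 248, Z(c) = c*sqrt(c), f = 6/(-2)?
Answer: -22421/202 + 6*I*sqrt(3) ≈ -110.99 + 10.392*I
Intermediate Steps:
f = -3 (f = 6*(-1/2) = -3)
Z(c) = c**(3/2)
a = -450
O = -111 + 6*I*sqrt(3) (O = (-3)**(3/2)*(-2) - 111 = -3*I*sqrt(3)*(-2) - 111 = 6*I*sqrt(3) - 111 = -111 + 6*I*sqrt(3) ≈ -111.0 + 10.392*I)
O - 1/(I + a) = (-111 + 6*I*sqrt(3)) - 1/(248 - 450) = (-111 + 6*I*sqrt(3)) - 1/(-202) = (-111 + 6*I*sqrt(3)) - 1*(-1/202) = (-111 + 6*I*sqrt(3)) + 1/202 = -22421/202 + 6*I*sqrt(3)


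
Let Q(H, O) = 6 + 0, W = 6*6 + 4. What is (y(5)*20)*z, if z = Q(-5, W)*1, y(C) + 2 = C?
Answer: 360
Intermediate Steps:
y(C) = -2 + C
W = 40 (W = 36 + 4 = 40)
Q(H, O) = 6
z = 6 (z = 6*1 = 6)
(y(5)*20)*z = ((-2 + 5)*20)*6 = (3*20)*6 = 60*6 = 360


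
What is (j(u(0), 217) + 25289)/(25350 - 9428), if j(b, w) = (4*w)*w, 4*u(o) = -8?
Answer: 213645/15922 ≈ 13.418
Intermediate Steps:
u(o) = -2 (u(o) = (¼)*(-8) = -2)
j(b, w) = 4*w²
(j(u(0), 217) + 25289)/(25350 - 9428) = (4*217² + 25289)/(25350 - 9428) = (4*47089 + 25289)/15922 = (188356 + 25289)*(1/15922) = 213645*(1/15922) = 213645/15922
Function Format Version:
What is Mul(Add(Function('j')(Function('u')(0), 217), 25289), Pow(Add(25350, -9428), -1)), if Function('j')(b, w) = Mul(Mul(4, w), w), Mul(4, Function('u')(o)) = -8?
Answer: Rational(213645, 15922) ≈ 13.418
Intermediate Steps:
Function('u')(o) = -2 (Function('u')(o) = Mul(Rational(1, 4), -8) = -2)
Function('j')(b, w) = Mul(4, Pow(w, 2))
Mul(Add(Function('j')(Function('u')(0), 217), 25289), Pow(Add(25350, -9428), -1)) = Mul(Add(Mul(4, Pow(217, 2)), 25289), Pow(Add(25350, -9428), -1)) = Mul(Add(Mul(4, 47089), 25289), Pow(15922, -1)) = Mul(Add(188356, 25289), Rational(1, 15922)) = Mul(213645, Rational(1, 15922)) = Rational(213645, 15922)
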